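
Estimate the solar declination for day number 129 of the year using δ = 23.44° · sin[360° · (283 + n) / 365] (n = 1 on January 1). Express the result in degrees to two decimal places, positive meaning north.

360 × (283 + 129) / 365 = 406.356°; sin(406.356°) = 0.7236.
δ = 23.44 × 0.7236 = 16.961° ≈ +16.96°.

+16.96°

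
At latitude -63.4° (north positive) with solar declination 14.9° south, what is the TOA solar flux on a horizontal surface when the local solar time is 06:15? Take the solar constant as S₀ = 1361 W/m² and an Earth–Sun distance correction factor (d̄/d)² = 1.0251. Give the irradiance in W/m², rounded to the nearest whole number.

Hour angle H = 15° × (6.25 − 12) = -86.25°.
cos θ_z = sin φ sin δ + cos φ cos δ cos H = (-0.8942)(-0.2571) + (0.4478)(0.9664)(0.0654) = 0.2582.
Top-of-atmosphere irradiance = S₀ (d̄/d)² cos θ_z = 1361 × 1.0251 × 0.2582 = 360.23 W/m².

360 W/m²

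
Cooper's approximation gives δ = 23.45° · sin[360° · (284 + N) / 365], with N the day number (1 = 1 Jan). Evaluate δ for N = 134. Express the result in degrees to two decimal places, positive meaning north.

360 × (284 + 134) / 365 = 412.274°; sin(412.274°) = 0.7909.
δ = 23.45 × 0.7909 = 18.547° ≈ +18.55°.

+18.55°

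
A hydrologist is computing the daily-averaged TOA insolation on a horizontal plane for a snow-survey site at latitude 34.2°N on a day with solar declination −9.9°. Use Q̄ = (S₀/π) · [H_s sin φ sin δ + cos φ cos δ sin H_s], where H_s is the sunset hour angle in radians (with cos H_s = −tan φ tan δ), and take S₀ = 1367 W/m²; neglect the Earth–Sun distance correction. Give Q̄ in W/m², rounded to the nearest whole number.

cos H_s = −tan(34.2°) · tan(-9.9°) = 0.1186, so H_s = arccos(0.1186) = 83.19°. In radians, H_s = 1.4519.
H_s sin φ sin δ = 1.4519 × 0.5621 × -0.1719 = -0.1403.
cos φ cos δ sin H_s = 0.8271 × 0.9851 × 0.9929 = 0.8090.
Q̄ = (1367/π) × (-0.1403 + 0.8090) = 435.13 × 0.6687 = 290.97 W/m².

291 W/m²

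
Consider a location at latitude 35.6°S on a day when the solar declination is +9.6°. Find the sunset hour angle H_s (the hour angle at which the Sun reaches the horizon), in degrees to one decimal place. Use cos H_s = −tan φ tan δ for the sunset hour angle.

cos H_s = −tan(-35.6°) · tan(9.6°) = 0.1211, so H_s = arccos(0.1211) = 83.04°.

83.0°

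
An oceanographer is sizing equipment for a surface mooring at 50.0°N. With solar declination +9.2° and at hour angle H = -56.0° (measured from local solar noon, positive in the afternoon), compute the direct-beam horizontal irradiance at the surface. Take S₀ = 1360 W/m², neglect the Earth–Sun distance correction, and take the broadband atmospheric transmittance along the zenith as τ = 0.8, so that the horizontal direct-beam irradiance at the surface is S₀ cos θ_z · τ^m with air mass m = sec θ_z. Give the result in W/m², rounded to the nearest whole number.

With φ = 50.0°, δ = 9.2°, H = -56.00°: sin φ sin δ = 0.1225, cos φ cos δ cos H = 0.3548, so cos θ_z = 0.4773.
Air mass m = 1/cos θ_z = 1/0.4773 = 2.095; τ^m = 0.8^2.095 = 0.6266.
Surface direct beam = 1360 × 0.4773 × 0.6266 = 406.74 W/m².

407 W/m²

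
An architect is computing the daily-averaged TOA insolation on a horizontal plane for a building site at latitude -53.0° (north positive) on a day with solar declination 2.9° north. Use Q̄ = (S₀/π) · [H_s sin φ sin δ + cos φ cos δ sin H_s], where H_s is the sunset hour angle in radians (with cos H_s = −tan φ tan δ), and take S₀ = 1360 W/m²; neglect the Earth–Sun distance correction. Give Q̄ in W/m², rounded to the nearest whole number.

233 W/m²

−tan φ tan δ = −(-1.3270)(0.0507) = 0.0673; H_s = arccos(0.0673) = 86.14°. In radians, H_s = 1.5034.
H_s sin φ sin δ = 1.5034 × -0.7986 × 0.0506 = -0.0608.
cos φ cos δ sin H_s = 0.6018 × 0.9987 × 0.9977 = 0.5996.
Q̄ = (1360/π) × (-0.0608 + 0.5996) = 432.90 × 0.5388 = 233.25 W/m².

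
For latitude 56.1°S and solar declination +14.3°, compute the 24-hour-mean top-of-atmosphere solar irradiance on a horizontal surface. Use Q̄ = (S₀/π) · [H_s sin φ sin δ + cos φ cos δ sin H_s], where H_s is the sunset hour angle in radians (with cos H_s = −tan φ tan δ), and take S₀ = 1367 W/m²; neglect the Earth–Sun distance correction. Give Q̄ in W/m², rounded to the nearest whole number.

cos H_s = −tan(-56.1°) · tan(14.3°) = 0.3793, so H_s = arccos(0.3793) = 67.71°. In radians, H_s = 1.1818.
H_s sin φ sin δ = 1.1818 × -0.8300 × 0.2470 = -0.2423.
cos φ cos δ sin H_s = 0.5577 × 0.9690 × 0.9253 = 0.5000.
Q̄ = (1367/π) × (-0.2423 + 0.5000) = 435.13 × 0.2577 = 112.13 W/m².

112 W/m²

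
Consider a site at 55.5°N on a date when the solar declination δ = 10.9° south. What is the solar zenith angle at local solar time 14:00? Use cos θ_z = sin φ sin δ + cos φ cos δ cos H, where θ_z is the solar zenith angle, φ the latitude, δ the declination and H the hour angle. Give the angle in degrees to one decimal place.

71.0°

Hour angle H = 15° × (14 − 12) = 30.00°.
cos θ_z = sin φ sin δ + cos φ cos δ cos H = (0.8241)(-0.1891) + (0.5664)(0.9820)(0.8660) = 0.3258.
θ_z = arccos(0.3258) = 70.99°.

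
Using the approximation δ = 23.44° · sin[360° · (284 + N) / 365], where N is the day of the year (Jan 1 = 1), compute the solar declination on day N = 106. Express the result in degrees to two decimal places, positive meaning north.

+9.78°

360 × (284 + 106) / 365 = 384.658°; sin(384.658°) = 0.4172.
δ = 23.44 × 0.4172 = 9.779° ≈ +9.78°.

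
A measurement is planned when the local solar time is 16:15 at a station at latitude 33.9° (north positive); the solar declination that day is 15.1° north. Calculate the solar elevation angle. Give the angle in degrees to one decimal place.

Hour angle H = 15° × (16.25 − 12) = 63.75°.
With φ = 33.9°, δ = 15.1°, H = 63.75°: sin φ sin δ = 0.1453, cos φ cos δ cos H = 0.3544, so cos θ_z = 0.4997.
θ_z = arccos(0.4997) = 60.02°, so the elevation is 90° − 60.02° = 29.98°.

30.0°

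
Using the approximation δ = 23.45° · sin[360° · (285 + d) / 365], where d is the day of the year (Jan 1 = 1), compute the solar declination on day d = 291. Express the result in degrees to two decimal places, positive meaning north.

360 × (285 + 291) / 365 = 568.110°; sin(568.110°) = -0.4712.
δ = 23.45 × -0.4712 = -11.050° ≈ -11.05°.

-11.05°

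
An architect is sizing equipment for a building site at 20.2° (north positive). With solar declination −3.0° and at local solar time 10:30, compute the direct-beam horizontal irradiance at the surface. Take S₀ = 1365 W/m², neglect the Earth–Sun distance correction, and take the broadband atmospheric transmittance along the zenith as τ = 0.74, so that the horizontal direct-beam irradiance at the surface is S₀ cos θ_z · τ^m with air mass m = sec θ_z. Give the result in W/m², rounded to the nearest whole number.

Hour angle H = 15° × (10.5 − 12) = -22.50°.
cos θ_z = sin(20.2°) sin(-3.0°) + cos(20.2°) cos(-3.0°) cos(-22.50°) = -0.0181 + 0.8659 = 0.8478.
Air mass m = 1/cos θ_z = 1/0.8478 = 1.180; τ^m = 0.74^1.180 = 0.7010.
Surface direct beam = 1365 × 0.8478 × 0.7010 = 811.23 W/m².

811 W/m²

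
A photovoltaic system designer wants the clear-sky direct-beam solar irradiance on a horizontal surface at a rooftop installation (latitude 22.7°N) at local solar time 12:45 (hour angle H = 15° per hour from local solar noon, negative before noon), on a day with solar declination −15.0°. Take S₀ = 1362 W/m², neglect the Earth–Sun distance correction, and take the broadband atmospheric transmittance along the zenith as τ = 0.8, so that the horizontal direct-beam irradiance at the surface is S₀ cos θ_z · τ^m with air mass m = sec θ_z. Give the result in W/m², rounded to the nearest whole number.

790 W/m²

Hour angle H = 15° × (12.75 − 12) = 11.25°.
cos θ_z = sin(22.7°) sin(-15.0°) + cos(22.7°) cos(-15.0°) cos(11.25°) = -0.0999 + 0.8740 = 0.7741.
Air mass m = 1/cos θ_z = 1/0.7741 = 1.292; τ^m = 0.8^1.292 = 0.7495.
Surface direct beam = 1362 × 0.7741 × 0.7495 = 790.22 W/m².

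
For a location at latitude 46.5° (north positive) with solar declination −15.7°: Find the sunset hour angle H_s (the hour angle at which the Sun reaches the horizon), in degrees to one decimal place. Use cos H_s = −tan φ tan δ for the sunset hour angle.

72.8°

cos H_s = −tan(46.5°) · tan(-15.7°) = 0.2962, so H_s = arccos(0.2962) = 72.77°.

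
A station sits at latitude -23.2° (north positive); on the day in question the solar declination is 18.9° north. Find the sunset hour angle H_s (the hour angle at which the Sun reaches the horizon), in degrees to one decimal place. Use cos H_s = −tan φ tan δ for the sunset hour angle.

The sunset hour angle satisfies cos H_s = −tan φ tan δ = 0.1467, giving H_s = 81.56°.

81.6°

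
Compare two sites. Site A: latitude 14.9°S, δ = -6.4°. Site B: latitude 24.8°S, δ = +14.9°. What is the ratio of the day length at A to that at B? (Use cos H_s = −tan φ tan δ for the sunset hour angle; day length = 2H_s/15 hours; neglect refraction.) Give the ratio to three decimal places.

A: H_s = arccos(−tan -14.9° · tan -6.4°) = 91.71°, so 2H_s/15 = 12.2280 h.
B: H_s = arccos(−tan -24.8° · tan 14.9°) = 82.94°, so 2H_s/15 = 11.0587 h.
Ratio A/B = 12.2280 / 11.0587 = 1.1057.

1.106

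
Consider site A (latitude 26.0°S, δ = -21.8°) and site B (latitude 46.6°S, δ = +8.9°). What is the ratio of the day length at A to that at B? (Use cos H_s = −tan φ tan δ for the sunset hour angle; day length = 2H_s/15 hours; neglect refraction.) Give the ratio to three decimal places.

A: H_s = arccos(−tan -26.0° · tan -21.8°) = 101.25°, so 2H_s/15 = 13.5000 h.
B: H_s = arccos(−tan -46.6° · tan 8.9°) = 80.47°, so 2H_s/15 = 10.7293 h.
Ratio A/B = 13.5000 / 10.7293 = 1.2582.

1.258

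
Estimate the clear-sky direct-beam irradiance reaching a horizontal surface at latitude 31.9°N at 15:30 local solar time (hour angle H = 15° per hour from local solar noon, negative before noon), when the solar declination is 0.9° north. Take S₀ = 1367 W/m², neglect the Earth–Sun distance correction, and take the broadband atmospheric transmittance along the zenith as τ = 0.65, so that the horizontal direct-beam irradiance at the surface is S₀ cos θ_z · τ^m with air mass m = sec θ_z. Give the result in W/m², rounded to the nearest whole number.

Hour angle H = 15° × (15.5 − 12) = 52.50°.
cos θ_z = sin φ sin δ + cos φ cos δ cos H = (0.5284)(0.0157) + (0.8490)(0.9999)(0.6088) = 0.5251.
Air mass m = 1/cos θ_z = 1/0.5251 = 1.904; τ^m = 0.65^1.904 = 0.4403.
Surface direct beam = 1367 × 0.5251 × 0.4403 = 316.05 W/m².

316 W/m²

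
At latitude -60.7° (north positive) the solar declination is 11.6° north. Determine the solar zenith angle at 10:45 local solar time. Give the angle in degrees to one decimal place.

Hour angle H = 15° × (10.75 − 12) = -18.75°.
With φ = -60.7°, δ = 11.6°, H = -18.75°: sin φ sin δ = -0.1754, cos φ cos δ cos H = 0.4539, so cos θ_z = 0.2785.
θ_z = arccos(0.2785) = 73.83°.

73.8°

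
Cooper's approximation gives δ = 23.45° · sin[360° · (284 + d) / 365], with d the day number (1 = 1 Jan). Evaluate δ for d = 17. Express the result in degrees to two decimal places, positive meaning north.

-20.92°

360 × (284 + 17) / 365 = 296.877°; sin(296.877°) = -0.8920.
δ = 23.45 × -0.8920 = -20.917° ≈ -20.92°.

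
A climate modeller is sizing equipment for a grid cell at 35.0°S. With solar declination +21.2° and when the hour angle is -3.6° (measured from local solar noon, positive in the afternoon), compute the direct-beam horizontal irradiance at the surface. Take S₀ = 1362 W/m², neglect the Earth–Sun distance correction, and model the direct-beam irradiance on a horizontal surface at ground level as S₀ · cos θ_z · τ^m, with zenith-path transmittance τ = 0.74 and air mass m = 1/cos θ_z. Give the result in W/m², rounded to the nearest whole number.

439 W/m²

cos θ_z = sin(-35.0°) sin(21.2°) + cos(-35.0°) cos(21.2°) cos(-3.60°) = -0.2074 + 0.7622 = 0.5548.
Air mass m = 1/cos θ_z = 1/0.5548 = 1.802; τ^m = 0.74^1.802 = 0.5812.
Surface direct beam = 1362 × 0.5548 × 0.5812 = 439.18 W/m².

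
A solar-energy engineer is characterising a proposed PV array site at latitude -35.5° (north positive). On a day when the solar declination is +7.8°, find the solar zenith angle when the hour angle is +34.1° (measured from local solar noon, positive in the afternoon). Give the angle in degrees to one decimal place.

53.9°

With φ = -35.5°, δ = 7.8°, H = 34.10°: sin φ sin δ = -0.0788, cos φ cos δ cos H = 0.6679, so cos θ_z = 0.5891.
θ_z = arccos(0.5891) = 53.91°.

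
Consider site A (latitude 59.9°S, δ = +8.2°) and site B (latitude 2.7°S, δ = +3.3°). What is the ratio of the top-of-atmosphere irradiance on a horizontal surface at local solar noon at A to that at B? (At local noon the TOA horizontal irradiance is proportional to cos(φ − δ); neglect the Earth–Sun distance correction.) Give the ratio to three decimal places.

0.375

A: cos θ_z = cos(-59.9° − (8.2°)) = 0.3730.
B: cos θ_z = cos(-2.7° − (3.3°)) = 0.9945.
Ratio A/B = 0.3730 / 0.9945 = 0.3751.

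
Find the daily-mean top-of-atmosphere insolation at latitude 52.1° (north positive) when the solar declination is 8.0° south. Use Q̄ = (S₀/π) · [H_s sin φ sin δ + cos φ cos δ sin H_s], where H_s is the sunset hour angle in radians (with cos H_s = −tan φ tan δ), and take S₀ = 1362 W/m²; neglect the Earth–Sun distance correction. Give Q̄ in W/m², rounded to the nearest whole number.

193 W/m²

The sunset hour angle satisfies cos H_s = −tan φ tan δ = 0.1805, giving H_s = 79.60°. In radians, H_s = 1.3893.
H_s sin φ sin δ = 1.3893 × 0.7891 × -0.1392 = -0.1526.
cos φ cos δ sin H_s = 0.6143 × 0.9903 × 0.9836 = 0.5984.
Q̄ = (1362/π) × (-0.1526 + 0.5984) = 433.54 × 0.4458 = 193.27 W/m².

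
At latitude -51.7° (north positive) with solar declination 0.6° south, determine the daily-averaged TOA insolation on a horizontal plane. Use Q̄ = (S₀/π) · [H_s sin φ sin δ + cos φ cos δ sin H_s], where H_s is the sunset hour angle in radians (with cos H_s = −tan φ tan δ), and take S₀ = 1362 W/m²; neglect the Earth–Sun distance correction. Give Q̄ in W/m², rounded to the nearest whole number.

−tan φ tan δ = −(-1.2662)(-0.0105) = -0.0133; H_s = arccos(-0.0133) = 90.76°. In radians, H_s = 1.5841.
H_s sin φ sin δ = 1.5841 × -0.7848 × -0.0105 = 0.0131.
cos φ cos δ sin H_s = 0.6198 × 0.9999 × 0.9999 = 0.6197.
Q̄ = (1362/π) × (0.0131 + 0.6197) = 433.54 × 0.6328 = 274.34 W/m².

274 W/m²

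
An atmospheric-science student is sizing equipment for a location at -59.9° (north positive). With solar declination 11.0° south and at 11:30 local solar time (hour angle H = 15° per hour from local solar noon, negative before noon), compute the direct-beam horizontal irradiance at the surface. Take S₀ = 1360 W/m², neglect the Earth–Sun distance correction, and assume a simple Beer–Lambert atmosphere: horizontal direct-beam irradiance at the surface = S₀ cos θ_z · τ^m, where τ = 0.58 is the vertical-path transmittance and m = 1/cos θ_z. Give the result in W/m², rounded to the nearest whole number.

386 W/m²

Hour angle H = 15° × (11.5 − 12) = -7.50°.
With φ = -59.9°, δ = -11.0°, H = -7.50°: sin φ sin δ = 0.1651, cos φ cos δ cos H = 0.4881, so cos θ_z = 0.6532.
Air mass m = 1/cos θ_z = 1/0.6532 = 1.531; τ^m = 0.58^1.531 = 0.4343.
Surface direct beam = 1360 × 0.6532 × 0.4343 = 385.81 W/m².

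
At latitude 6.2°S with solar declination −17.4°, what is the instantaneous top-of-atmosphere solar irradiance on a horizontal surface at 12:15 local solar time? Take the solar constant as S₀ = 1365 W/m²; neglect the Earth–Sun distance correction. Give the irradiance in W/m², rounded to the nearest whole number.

Hour angle H = 15° × (12.25 − 12) = 3.75°.
cos θ_z = sin(-6.2°) sin(-17.4°) + cos(-6.2°) cos(-17.4°) cos(3.75°) = 0.0323 + 0.9466 = 0.9789.
Top-of-atmosphere irradiance = S₀ cos θ_z = 1365 × 0.9789 = 1336.20 W/m².

1336 W/m²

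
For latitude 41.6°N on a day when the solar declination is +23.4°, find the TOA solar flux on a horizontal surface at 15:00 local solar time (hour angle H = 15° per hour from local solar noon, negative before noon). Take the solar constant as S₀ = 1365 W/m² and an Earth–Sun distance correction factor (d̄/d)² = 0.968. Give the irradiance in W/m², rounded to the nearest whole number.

Hour angle H = 15° × (15 − 12) = 45.00°.
cos θ_z = sin(41.6°) sin(23.4°) + cos(41.6°) cos(23.4°) cos(45.00°) = 0.2637 + 0.4853 = 0.7490.
Top-of-atmosphere irradiance = S₀ (d̄/d)² cos θ_z = 1365 × 0.968 × 0.7490 = 989.67 W/m².

990 W/m²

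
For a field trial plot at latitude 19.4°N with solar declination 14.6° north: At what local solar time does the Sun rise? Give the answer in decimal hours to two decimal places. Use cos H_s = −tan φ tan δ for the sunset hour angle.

5.65 h

−tan φ tan δ = −(0.3522)(0.2605) = -0.0917; H_s = arccos(-0.0917) = 95.26°.
Sunrise is at 12 − H_s/15 = 12 − 6.351 = 5.649 h local solar time.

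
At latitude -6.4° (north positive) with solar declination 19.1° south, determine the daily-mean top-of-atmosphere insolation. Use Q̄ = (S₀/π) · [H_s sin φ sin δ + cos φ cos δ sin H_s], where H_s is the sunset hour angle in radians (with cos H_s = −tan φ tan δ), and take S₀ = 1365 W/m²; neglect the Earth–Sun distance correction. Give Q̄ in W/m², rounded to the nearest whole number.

cos H_s = −tan(-6.4°) · tan(-19.1°) = -0.0388, so H_s = arccos(-0.0388) = 92.22°. In radians, H_s = 1.6095.
H_s sin φ sin δ = 1.6095 × -0.1115 × -0.3272 = 0.0587.
cos φ cos δ sin H_s = 0.9938 × 0.9449 × 0.9993 = 0.9384.
Q̄ = (1365/π) × (0.0587 + 0.9384) = 434.49 × 0.9971 = 433.23 W/m².

433 W/m²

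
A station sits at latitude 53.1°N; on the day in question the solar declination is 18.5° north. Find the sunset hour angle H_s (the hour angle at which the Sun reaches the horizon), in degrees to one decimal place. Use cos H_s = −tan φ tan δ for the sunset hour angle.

cos H_s = −tan(53.1°) · tan(18.5°) = -0.4456, so H_s = arccos(-0.4456) = 116.46°.

116.5°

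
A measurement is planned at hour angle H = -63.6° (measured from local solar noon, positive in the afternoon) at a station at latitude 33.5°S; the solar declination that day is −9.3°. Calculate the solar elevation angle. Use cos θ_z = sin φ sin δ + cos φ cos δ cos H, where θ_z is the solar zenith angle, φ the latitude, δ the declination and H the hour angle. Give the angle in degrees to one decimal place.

27.1°

With φ = -33.5°, δ = -9.3°, H = -63.60°: sin φ sin δ = 0.0892, cos φ cos δ cos H = 0.3659, so cos θ_z = 0.4551.
θ_z = arccos(0.4551) = 62.93°, so the elevation is 90° − 62.93° = 27.07°.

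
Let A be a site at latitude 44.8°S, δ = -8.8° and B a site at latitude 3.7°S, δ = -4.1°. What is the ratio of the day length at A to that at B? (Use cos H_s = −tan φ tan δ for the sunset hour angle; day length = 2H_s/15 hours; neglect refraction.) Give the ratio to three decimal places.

A: H_s = arccos(−tan -44.8° · tan -8.8°) = 98.84°, so 2H_s/15 = 13.1787 h.
B: H_s = arccos(−tan -3.7° · tan -4.1°) = 90.27°, so 2H_s/15 = 12.0360 h.
Ratio A/B = 13.1787 / 12.0360 = 1.0949.

1.095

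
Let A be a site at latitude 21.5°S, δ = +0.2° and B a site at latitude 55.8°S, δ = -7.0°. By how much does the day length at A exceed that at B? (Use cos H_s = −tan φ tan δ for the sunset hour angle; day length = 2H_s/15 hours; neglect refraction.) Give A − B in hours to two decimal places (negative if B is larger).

A: H_s = arccos(−tan -21.5° · tan 0.2°) = 89.92°, so 2H_s/15 = 11.9893 h.
B: H_s = arccos(−tan -55.8° · tan -7.0°) = 100.41°, so 2H_s/15 = 13.3880 h.
A − B = 11.9893 − 13.3880 = -1.3987 h.

-1.40 h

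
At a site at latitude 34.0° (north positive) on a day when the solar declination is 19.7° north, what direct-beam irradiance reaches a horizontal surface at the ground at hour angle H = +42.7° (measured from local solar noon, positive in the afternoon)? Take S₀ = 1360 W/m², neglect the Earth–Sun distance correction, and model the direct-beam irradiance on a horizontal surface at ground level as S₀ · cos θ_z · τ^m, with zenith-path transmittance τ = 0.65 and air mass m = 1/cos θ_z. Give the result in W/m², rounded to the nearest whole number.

589 W/m²

cos θ_z = sin(34.0°) sin(19.7°) + cos(34.0°) cos(19.7°) cos(42.70°) = 0.1885 + 0.5736 = 0.7621.
Air mass m = 1/cos θ_z = 1/0.7621 = 1.312; τ^m = 0.65^1.312 = 0.5683.
Surface direct beam = 1360 × 0.7621 × 0.5683 = 589.02 W/m².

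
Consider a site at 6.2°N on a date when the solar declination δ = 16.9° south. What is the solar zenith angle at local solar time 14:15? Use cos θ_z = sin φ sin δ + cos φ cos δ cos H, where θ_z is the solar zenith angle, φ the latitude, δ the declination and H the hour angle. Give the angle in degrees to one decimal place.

40.6°

Hour angle H = 15° × (14.25 − 12) = 33.75°.
cos θ_z = sin(6.2°) sin(-16.9°) + cos(6.2°) cos(-16.9°) cos(33.75°) = -0.0314 + 0.7909 = 0.7595.
θ_z = arccos(0.7595) = 40.58°.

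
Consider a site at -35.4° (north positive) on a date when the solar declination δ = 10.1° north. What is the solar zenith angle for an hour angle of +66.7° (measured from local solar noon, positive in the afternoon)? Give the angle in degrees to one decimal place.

cos θ_z = sin(-35.4°) sin(10.1°) + cos(-35.4°) cos(10.1°) cos(66.70°) = -0.1016 + 0.3174 = 0.2158.
θ_z = arccos(0.2158) = 77.54°.

77.5°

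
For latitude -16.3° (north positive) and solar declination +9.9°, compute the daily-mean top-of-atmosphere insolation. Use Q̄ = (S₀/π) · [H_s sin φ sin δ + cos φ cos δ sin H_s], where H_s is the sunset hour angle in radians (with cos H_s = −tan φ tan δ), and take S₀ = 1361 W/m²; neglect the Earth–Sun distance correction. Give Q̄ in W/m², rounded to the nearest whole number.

The sunset hour angle satisfies cos H_s = −tan φ tan δ = 0.0510, giving H_s = 87.08°. In radians, H_s = 1.5198.
H_s sin φ sin δ = 1.5198 × -0.2807 × 0.1719 = -0.0733.
cos φ cos δ sin H_s = 0.9598 × 0.9851 × 0.9987 = 0.9443.
Q̄ = (1361/π) × (-0.0733 + 0.9443) = 433.22 × 0.8710 = 377.33 W/m².

377 W/m²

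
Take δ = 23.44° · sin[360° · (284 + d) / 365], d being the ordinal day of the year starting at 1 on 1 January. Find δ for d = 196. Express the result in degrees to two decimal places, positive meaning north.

+21.51°

360 × (284 + 196) / 365 = 473.425°; sin(473.425°) = 0.9176.
δ = 23.44 × 0.9176 = 21.509° ≈ +21.51°.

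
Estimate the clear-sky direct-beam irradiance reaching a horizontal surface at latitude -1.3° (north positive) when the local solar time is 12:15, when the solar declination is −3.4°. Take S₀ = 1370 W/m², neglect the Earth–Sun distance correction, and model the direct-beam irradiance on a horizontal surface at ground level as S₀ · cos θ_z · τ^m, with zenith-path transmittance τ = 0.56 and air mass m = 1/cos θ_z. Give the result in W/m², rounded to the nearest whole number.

Hour angle H = 15° × (12.25 − 12) = 3.75°.
cos θ_z = sin(-1.3°) sin(-3.4°) + cos(-1.3°) cos(-3.4°) cos(3.75°) = 0.0013 + 0.9958 = 0.9971.
Air mass m = 1/cos θ_z = 1/0.9971 = 1.003; τ^m = 0.56^1.003 = 0.5590.
Surface direct beam = 1370 × 0.9971 × 0.5590 = 763.61 W/m².

764 W/m²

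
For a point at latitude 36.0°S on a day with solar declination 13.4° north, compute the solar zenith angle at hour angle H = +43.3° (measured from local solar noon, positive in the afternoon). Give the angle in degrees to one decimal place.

cos θ_z = sin φ sin δ + cos φ cos δ cos H = (-0.5878)(0.2317) + (0.8090)(0.9728)(0.7278) = 0.4366.
θ_z = arccos(0.4366) = 64.11°.

64.1°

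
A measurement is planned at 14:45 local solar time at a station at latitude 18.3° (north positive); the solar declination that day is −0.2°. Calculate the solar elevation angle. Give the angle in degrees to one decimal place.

Hour angle H = 15° × (14.75 − 12) = 41.25°.
cos θ_z = sin φ sin δ + cos φ cos δ cos H = (0.3140)(-0.0035) + (0.9494)(1.0000)(0.7518) = 0.7127.
θ_z = arccos(0.7127) = 44.54°, so the elevation is 90° − 44.54° = 45.46°.

45.5°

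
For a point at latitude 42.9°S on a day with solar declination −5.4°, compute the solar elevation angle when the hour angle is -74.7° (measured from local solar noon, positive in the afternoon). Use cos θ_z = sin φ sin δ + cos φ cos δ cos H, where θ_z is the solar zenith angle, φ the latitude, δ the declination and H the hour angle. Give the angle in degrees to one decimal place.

14.9°

cos θ_z = sin φ sin δ + cos φ cos δ cos H = (-0.6807)(-0.0941) + (0.7325)(0.9956)(0.2639) = 0.2565.
θ_z = arccos(0.2565) = 75.14°, so the elevation is 90° − 75.14° = 14.86°.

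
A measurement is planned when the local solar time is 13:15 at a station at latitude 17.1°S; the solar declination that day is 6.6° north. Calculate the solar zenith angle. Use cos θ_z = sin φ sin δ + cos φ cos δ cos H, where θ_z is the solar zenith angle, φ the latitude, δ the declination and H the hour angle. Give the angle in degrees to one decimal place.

Hour angle H = 15° × (13.25 − 12) = 18.75°.
With φ = -17.1°, δ = 6.6°, H = 18.75°: sin φ sin δ = -0.0338, cos φ cos δ cos H = 0.8991, so cos θ_z = 0.8653.
θ_z = arccos(0.8653) = 30.08°.

30.1°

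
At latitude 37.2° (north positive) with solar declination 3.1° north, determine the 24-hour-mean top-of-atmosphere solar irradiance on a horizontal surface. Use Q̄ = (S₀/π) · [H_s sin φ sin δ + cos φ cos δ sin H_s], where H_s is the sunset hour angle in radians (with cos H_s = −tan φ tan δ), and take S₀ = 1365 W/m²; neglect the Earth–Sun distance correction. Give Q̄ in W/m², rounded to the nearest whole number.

The sunset hour angle satisfies cos H_s = −tan φ tan δ = -0.0411, giving H_s = 92.36°. In radians, H_s = 1.6120.
H_s sin φ sin δ = 1.6120 × 0.6046 × 0.0541 = 0.0527.
cos φ cos δ sin H_s = 0.7965 × 0.9985 × 0.9992 = 0.7947.
Q̄ = (1365/π) × (0.0527 + 0.7947) = 434.49 × 0.8474 = 368.19 W/m².

368 W/m²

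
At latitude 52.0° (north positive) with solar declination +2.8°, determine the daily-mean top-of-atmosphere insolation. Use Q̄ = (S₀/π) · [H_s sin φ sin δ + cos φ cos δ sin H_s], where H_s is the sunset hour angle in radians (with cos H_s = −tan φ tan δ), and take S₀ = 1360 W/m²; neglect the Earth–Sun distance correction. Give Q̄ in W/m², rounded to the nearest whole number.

cos H_s = −tan(52.0°) · tan(2.8°) = -0.0626, so H_s = arccos(-0.0626) = 93.59°. In radians, H_s = 1.6335.
H_s sin φ sin δ = 1.6335 × 0.7880 × 0.0488 = 0.0628.
cos φ cos δ sin H_s = 0.6157 × 0.9988 × 0.9980 = 0.6137.
Q̄ = (1360/π) × (0.0628 + 0.6137) = 432.90 × 0.6765 = 292.86 W/m².

293 W/m²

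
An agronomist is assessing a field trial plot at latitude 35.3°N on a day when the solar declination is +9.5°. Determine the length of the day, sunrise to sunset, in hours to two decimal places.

−tan φ tan δ = −(0.7080)(0.1673) = -0.1184; H_s = arccos(-0.1184) = 96.80°.
Day length = 2 H_s / 15° h⁻¹ = 193.60° / 15 = 12.907 h.

12.91 hours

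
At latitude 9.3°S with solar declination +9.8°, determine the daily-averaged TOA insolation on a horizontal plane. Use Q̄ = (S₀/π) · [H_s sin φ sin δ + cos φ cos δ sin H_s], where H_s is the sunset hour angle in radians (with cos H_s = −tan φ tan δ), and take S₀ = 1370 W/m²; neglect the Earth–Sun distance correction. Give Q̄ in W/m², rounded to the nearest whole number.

405 W/m²

The sunset hour angle satisfies cos H_s = −tan φ tan δ = 0.0283, giving H_s = 88.38°. In radians, H_s = 1.5425.
H_s sin φ sin δ = 1.5425 × -0.1616 × 0.1702 = -0.0424.
cos φ cos δ sin H_s = 0.9869 × 0.9854 × 0.9996 = 0.9721.
Q̄ = (1370/π) × (-0.0424 + 0.9721) = 436.08 × 0.9297 = 405.42 W/m².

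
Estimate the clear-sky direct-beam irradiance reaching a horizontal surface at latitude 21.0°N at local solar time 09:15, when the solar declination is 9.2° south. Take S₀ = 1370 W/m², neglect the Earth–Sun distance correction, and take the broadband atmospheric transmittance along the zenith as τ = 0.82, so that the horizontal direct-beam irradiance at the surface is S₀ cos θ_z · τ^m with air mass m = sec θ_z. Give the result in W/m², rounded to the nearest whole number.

637 W/m²

Hour angle H = 15° × (9.25 − 12) = -41.25°.
With φ = 21.0°, δ = -9.2°, H = -41.25°: sin φ sin δ = -0.0573, cos φ cos δ cos H = 0.6929, so cos θ_z = 0.6356.
Air mass m = 1/cos θ_z = 1/0.6356 = 1.573; τ^m = 0.82^1.573 = 0.7319.
Surface direct beam = 1370 × 0.6356 × 0.7319 = 637.32 W/m².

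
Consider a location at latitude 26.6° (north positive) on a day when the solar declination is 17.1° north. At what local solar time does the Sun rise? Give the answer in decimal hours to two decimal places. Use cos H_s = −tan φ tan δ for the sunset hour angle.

5.41 h

−tan φ tan δ = −(0.5008)(0.3076) = -0.1540; H_s = arccos(-0.1540) = 98.86°.
Sunrise is at 12 − H_s/15 = 12 − 6.591 = 5.409 h local solar time.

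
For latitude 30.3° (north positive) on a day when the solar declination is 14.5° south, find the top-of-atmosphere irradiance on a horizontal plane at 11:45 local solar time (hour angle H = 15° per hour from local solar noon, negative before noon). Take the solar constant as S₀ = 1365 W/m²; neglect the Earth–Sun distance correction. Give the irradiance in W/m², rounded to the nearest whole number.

Hour angle H = 15° × (11.75 − 12) = -3.75°.
cos θ_z = sin φ sin δ + cos φ cos δ cos H = (0.5045)(-0.2504) + (0.8634)(0.9681)(0.9979) = 0.7078.
Top-of-atmosphere irradiance = S₀ cos θ_z = 1365 × 0.7078 = 966.15 W/m².

966 W/m²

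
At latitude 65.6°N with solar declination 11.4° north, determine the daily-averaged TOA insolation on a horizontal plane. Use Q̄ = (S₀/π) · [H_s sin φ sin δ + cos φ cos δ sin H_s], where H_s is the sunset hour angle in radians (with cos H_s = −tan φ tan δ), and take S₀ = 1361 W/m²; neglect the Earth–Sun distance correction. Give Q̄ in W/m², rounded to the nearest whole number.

316 W/m²

cos H_s = −tan(65.6°) · tan(11.4°) = -0.4445, so H_s = arccos(-0.4445) = 116.39°. In radians, H_s = 2.0314.
H_s sin φ sin δ = 2.0314 × 0.9107 × 0.1977 = 0.3657.
cos φ cos δ sin H_s = 0.4131 × 0.9803 × 0.8958 = 0.3628.
Q̄ = (1361/π) × (0.3657 + 0.3628) = 433.22 × 0.7285 = 315.60 W/m².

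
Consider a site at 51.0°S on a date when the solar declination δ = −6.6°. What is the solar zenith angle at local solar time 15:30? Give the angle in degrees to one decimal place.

Hour angle H = 15° × (15.5 − 12) = 52.50°.
With φ = -51.0°, δ = -6.6°, H = 52.50°: sin φ sin δ = 0.0893, cos φ cos δ cos H = 0.3806, so cos θ_z = 0.4699.
θ_z = arccos(0.4699) = 61.97°.

62.0°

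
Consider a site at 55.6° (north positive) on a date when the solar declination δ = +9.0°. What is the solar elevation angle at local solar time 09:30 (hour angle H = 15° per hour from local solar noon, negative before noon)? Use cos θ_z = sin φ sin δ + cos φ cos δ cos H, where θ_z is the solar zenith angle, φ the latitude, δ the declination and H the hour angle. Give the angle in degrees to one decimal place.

Hour angle H = 15° × (9.5 − 12) = -37.50°.
cos θ_z = sin(55.6°) sin(9.0°) + cos(55.6°) cos(9.0°) cos(-37.50°) = 0.1291 + 0.4427 = 0.5718.
θ_z = arccos(0.5718) = 55.12°, so the elevation is 90° − 55.12° = 34.88°.

34.9°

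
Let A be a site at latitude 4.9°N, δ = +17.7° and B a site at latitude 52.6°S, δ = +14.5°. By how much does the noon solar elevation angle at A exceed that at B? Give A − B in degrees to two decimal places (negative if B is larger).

+54.30°

A: 90° − |4.9 − (17.7)| = 77.20°.
B: 90° − |-52.6 − (14.5)| = 22.90°.
A − B = 77.20 − 22.90 = 54.30°.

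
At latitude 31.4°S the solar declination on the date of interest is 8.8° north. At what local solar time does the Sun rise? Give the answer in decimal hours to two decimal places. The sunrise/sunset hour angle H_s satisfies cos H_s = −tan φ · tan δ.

6.36 h

The sunset hour angle satisfies cos H_s = −tan φ tan δ = 0.0945, giving H_s = 84.58°.
Sunrise is at 12 − H_s/15 = 12 − 5.639 = 6.361 h local solar time.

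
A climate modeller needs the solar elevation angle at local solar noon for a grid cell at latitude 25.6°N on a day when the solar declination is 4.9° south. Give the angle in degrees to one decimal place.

59.5°

At local solar noon the hour angle is zero, so the elevation is 90° − |φ − δ| = 90° − |25.6° − (-4.9°)| = 90° − 30.5° = 59.5°.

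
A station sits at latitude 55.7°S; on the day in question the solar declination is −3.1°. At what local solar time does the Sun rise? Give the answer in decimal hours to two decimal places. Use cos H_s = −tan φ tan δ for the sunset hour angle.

cos H_s = −tan(-55.7°) · tan(-3.1°) = -0.0794, so H_s = arccos(-0.0794) = 94.55°.
Sunrise is at 12 − H_s/15 = 12 − 6.303 = 5.697 h local solar time.

5.70 h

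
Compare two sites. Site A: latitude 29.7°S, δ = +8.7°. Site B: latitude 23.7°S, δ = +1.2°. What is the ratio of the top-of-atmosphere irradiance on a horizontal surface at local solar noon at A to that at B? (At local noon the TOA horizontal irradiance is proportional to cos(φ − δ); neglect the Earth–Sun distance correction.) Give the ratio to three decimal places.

A: cos θ_z = cos(-29.7° − (8.7°)) = 0.7837.
B: cos θ_z = cos(-23.7° − (1.2°)) = 0.9070.
Ratio A/B = 0.7837 / 0.9070 = 0.8641.

0.864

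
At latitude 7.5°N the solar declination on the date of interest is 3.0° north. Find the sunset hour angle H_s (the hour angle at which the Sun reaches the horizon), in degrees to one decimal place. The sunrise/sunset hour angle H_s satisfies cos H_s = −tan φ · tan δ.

90.4°

cos H_s = −tan(7.5°) · tan(3.0°) = -0.0069, so H_s = arccos(-0.0069) = 90.40°.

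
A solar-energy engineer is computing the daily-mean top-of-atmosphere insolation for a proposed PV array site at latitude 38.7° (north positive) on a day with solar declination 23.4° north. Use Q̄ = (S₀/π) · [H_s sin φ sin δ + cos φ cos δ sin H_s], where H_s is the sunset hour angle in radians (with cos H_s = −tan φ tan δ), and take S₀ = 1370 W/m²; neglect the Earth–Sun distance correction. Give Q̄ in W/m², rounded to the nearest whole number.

501 W/m²

−tan φ tan δ = −(0.8012)(0.4327) = -0.3467; H_s = arccos(-0.3467) = 110.29°. In radians, H_s = 1.9249.
H_s sin φ sin δ = 1.9249 × 0.6252 × 0.3971 = 0.4779.
cos φ cos δ sin H_s = 0.7804 × 0.9178 × 0.9380 = 0.6718.
Q̄ = (1370/π) × (0.4779 + 0.6718) = 436.08 × 1.1497 = 501.36 W/m².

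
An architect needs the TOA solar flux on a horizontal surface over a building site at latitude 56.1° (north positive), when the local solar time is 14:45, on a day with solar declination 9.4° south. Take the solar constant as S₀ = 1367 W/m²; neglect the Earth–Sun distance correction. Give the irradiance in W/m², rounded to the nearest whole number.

380 W/m²

Hour angle H = 15° × (14.75 − 12) = 41.25°.
cos θ_z = sin φ sin δ + cos φ cos δ cos H = (0.8300)(-0.1633) + (0.5577)(0.9866)(0.7518) = 0.2781.
Top-of-atmosphere irradiance = S₀ cos θ_z = 1367 × 0.2781 = 380.16 W/m².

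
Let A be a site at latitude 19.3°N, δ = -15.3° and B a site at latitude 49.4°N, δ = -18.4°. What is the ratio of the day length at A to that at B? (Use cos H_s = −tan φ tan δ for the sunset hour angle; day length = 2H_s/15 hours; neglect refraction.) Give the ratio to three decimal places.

1.258

A: H_s = arccos(−tan 19.3° · tan -15.3°) = 84.50°, so 2H_s/15 = 11.2667 h.
B: H_s = arccos(−tan 49.4° · tan -18.4°) = 67.16°, so 2H_s/15 = 8.9547 h.
Ratio A/B = 11.2667 / 8.9547 = 1.2582.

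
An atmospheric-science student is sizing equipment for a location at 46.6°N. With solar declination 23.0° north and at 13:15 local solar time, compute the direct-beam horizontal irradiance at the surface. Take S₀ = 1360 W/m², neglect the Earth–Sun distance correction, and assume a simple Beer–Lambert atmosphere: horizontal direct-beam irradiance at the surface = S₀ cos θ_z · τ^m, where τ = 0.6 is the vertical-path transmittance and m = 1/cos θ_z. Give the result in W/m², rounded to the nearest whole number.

673 W/m²

Hour angle H = 15° × (13.25 − 12) = 18.75°.
cos θ_z = sin(46.6°) sin(23.0°) + cos(46.6°) cos(23.0°) cos(18.75°) = 0.2839 + 0.5989 = 0.8828.
Air mass m = 1/cos θ_z = 1/0.8828 = 1.133; τ^m = 0.6^1.133 = 0.5606.
Surface direct beam = 1360 × 0.8828 × 0.5606 = 673.06 W/m².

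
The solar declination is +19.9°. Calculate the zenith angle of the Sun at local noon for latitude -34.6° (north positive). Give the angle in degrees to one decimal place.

54.5°

At local solar noon the hour angle is zero, so the zenith angle is |φ − δ| = |-34.6° − (19.9°)| = 54.5°.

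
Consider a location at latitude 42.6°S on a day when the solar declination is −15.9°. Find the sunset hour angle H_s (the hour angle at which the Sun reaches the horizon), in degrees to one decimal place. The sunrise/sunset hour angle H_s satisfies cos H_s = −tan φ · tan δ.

105.2°

−tan φ tan δ = −(-0.9195)(-0.2849) = -0.2620; H_s = arccos(-0.2620) = 105.19°.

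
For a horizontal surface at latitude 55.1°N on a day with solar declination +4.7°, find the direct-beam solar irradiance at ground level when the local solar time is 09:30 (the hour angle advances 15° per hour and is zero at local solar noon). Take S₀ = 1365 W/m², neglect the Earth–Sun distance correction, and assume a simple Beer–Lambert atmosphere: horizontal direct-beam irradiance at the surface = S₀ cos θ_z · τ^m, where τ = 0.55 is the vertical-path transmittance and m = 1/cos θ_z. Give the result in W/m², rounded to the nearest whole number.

224 W/m²

Hour angle H = 15° × (9.5 − 12) = -37.50°.
cos θ_z = sin φ sin δ + cos φ cos δ cos H = (0.8202)(0.0819) + (0.5721)(0.9966)(0.7934) = 0.5195.
Air mass m = 1/cos θ_z = 1/0.5195 = 1.925; τ^m = 0.55^1.925 = 0.3164.
Surface direct beam = 1365 × 0.5195 × 0.3164 = 224.36 W/m².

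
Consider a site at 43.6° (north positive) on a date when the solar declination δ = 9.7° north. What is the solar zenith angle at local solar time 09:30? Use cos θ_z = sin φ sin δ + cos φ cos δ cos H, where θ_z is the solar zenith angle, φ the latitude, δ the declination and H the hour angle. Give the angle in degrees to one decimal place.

Hour angle H = 15° × (9.5 − 12) = -37.50°.
cos θ_z = sin(43.6°) sin(9.7°) + cos(43.6°) cos(9.7°) cos(-37.50°) = 0.1162 + 0.5663 = 0.6825.
θ_z = arccos(0.6825) = 46.96°.

47.0°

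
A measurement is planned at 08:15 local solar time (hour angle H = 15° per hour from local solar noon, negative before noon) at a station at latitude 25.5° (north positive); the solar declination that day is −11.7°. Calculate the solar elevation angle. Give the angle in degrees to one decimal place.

Hour angle H = 15° × (8.25 − 12) = -56.25°.
With φ = 25.5°, δ = -11.7°, H = -56.25°: sin φ sin δ = -0.0873, cos φ cos δ cos H = 0.4910, so cos θ_z = 0.4037.
θ_z = arccos(0.4037) = 66.19°, so the elevation is 90° − 66.19° = 23.81°.

23.8°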